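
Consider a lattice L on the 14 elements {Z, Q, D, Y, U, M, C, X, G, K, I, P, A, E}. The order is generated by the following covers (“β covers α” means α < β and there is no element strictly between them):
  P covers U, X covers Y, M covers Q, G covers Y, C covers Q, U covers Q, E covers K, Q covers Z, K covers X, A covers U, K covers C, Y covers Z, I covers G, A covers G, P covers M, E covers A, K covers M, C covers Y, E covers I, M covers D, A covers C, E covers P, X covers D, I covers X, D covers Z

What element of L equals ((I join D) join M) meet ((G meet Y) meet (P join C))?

Y

I ∨ D = I
I ∨ M = E
G ∧ Y = Y
P ∨ C = E
Y ∧ E = Y
E ∧ Y = Y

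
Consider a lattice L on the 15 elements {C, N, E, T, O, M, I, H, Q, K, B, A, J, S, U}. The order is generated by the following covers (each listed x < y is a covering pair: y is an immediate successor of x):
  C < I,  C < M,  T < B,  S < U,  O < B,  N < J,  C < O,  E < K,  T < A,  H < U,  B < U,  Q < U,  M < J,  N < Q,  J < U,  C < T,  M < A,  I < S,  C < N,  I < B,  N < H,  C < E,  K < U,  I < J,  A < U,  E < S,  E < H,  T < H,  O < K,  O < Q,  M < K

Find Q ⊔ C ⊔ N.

Common upper bounds of {Q, C, N}: Q, U.
The least among these is Q.

Q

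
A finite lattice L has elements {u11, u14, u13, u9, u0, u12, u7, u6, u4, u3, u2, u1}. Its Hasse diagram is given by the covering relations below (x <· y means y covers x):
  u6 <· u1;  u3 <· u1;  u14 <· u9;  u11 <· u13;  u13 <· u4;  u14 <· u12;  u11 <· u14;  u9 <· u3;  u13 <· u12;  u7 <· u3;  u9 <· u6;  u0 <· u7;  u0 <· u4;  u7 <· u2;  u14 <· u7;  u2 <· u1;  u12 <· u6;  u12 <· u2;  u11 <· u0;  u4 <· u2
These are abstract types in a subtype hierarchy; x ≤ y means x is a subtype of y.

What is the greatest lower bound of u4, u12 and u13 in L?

u13

Common lower bounds of {u4, u12, u13}: u11, u13.
The greatest among these is u13.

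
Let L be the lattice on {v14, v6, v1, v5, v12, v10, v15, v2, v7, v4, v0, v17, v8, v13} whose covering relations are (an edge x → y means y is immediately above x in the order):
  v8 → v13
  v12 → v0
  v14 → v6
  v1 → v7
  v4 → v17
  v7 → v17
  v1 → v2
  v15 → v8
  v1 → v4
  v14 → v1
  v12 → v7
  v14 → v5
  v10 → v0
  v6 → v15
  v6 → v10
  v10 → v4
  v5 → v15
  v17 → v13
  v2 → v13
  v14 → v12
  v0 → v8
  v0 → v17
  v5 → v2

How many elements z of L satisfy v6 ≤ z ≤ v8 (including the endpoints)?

The interval [v6, v8] = {v0, v10, v15, v6, v8}, which has 5 elements.

5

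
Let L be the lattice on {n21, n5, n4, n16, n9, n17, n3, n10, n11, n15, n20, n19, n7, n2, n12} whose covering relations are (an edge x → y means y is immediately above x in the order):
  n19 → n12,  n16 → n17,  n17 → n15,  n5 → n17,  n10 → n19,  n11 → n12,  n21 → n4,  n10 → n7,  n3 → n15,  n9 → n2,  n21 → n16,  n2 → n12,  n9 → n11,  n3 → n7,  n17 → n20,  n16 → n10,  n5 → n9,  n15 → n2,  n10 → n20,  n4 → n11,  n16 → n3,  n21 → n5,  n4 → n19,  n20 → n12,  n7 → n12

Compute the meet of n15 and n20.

Common lower bounds of {n15, n20}: n16, n17, n21, n5.
The greatest among these is n17.

n17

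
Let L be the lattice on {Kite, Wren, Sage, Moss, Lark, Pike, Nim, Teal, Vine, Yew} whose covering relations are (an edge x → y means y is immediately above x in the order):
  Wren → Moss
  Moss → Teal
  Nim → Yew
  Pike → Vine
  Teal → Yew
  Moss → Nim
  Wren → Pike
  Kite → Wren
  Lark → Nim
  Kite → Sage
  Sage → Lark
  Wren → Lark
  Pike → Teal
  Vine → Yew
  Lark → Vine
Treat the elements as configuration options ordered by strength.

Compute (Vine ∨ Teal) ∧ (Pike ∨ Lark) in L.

Vine

Vine ∨ Teal = Yew
Pike ∨ Lark = Vine
Yew ∧ Vine = Vine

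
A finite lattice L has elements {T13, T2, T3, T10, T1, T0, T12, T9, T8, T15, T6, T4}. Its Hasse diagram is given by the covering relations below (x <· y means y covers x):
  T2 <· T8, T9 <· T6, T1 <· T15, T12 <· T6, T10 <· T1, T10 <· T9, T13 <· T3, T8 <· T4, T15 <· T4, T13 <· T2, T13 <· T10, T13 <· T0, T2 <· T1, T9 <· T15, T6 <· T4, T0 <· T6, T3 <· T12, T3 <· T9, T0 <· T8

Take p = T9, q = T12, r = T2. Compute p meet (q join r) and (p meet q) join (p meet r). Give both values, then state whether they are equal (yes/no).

q join r = T4, so p meet (q join r) = T9 meet T4 = T9.
p meet q = T3 and p meet r = T13, so (p meet q) join (p meet r) = T3 join T13 = T3.
Equal: no.

T9; T3; no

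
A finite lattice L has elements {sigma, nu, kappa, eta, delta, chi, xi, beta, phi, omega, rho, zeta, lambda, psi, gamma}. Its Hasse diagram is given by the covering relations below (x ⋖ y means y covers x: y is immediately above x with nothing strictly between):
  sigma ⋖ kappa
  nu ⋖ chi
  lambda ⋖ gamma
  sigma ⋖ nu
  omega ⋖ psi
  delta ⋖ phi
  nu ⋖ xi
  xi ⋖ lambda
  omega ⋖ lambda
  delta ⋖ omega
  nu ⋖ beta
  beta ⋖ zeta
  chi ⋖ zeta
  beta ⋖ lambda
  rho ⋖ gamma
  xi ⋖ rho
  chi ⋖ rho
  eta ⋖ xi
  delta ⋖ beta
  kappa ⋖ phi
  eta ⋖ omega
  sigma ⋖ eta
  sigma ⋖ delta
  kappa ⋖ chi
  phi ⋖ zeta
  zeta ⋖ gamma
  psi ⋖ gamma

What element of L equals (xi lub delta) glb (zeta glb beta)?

xi ∨ delta = lambda
zeta ∧ beta = beta
lambda ∧ beta = beta

beta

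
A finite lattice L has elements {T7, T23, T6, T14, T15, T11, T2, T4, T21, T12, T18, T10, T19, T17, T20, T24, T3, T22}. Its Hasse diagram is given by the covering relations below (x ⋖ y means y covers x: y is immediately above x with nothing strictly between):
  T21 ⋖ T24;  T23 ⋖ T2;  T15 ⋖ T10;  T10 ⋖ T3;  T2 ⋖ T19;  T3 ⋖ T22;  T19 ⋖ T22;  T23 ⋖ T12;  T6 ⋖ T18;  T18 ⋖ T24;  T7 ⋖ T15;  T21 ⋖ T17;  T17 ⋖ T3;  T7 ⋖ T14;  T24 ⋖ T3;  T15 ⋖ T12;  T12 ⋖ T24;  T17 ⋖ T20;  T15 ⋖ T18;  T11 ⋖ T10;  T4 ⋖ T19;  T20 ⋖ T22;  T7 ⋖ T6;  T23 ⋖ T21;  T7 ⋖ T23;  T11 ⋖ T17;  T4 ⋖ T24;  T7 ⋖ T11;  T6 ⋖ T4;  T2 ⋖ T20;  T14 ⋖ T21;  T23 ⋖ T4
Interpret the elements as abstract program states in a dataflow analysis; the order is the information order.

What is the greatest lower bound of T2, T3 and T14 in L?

T7

Common lower bounds of {T2, T3, T14}: T7.
The greatest among these is T7.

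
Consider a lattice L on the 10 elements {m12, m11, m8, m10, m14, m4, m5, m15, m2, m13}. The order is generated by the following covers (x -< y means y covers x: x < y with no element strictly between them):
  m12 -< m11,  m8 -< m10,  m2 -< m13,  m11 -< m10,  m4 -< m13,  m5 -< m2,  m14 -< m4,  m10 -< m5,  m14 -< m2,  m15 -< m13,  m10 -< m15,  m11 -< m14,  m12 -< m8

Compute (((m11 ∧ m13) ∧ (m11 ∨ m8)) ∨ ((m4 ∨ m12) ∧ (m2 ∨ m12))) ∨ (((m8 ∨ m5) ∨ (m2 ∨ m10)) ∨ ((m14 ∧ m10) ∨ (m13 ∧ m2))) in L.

m11 ∧ m13 = m11
m11 ∨ m8 = m10
m11 ∧ m10 = m11
m4 ∨ m12 = m4
m2 ∨ m12 = m2
m4 ∧ m2 = m14
m11 ∨ m14 = m14
m8 ∨ m5 = m5
m2 ∨ m10 = m2
m5 ∨ m2 = m2
m14 ∧ m10 = m11
m13 ∧ m2 = m2
m11 ∨ m2 = m2
m2 ∨ m2 = m2
m14 ∨ m2 = m2

m2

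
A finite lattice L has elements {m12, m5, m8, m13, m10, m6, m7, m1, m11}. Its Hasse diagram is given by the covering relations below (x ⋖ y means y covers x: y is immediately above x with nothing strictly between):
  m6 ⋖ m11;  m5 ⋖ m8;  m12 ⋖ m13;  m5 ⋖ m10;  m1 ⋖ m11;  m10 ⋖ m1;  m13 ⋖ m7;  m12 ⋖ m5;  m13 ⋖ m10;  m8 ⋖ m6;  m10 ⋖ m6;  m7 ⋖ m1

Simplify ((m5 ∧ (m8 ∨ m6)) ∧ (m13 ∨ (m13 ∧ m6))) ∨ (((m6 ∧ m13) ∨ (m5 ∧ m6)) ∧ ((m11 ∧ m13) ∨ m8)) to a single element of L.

m10

m8 ∨ m6 = m6
m5 ∧ m6 = m5
m13 ∧ m6 = m13
m13 ∨ m13 = m13
m5 ∧ m13 = m12
m6 ∧ m13 = m13
m5 ∧ m6 = m5
m13 ∨ m5 = m10
m11 ∧ m13 = m13
m13 ∨ m8 = m6
m10 ∧ m6 = m10
m12 ∨ m10 = m10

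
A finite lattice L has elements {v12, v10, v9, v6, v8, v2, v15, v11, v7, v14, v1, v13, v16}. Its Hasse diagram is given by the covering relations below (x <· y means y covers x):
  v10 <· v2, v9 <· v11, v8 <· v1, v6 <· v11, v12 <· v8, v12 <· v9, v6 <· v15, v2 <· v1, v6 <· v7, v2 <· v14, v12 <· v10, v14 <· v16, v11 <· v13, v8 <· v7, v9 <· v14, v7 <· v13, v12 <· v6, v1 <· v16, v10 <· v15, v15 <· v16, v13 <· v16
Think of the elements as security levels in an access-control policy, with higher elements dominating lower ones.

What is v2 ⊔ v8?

Common upper bounds of {v2, v8}: v1, v16.
The least among these is v1.

v1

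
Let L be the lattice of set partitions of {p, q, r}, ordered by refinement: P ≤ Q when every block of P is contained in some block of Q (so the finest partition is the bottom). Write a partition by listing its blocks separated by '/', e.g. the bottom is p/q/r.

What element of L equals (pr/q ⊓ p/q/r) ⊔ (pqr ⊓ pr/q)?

pr/q ∧ p/q/r = p/q/r
pqr ∧ pr/q = pr/q
p/q/r ∨ pr/q = pr/q

pr/q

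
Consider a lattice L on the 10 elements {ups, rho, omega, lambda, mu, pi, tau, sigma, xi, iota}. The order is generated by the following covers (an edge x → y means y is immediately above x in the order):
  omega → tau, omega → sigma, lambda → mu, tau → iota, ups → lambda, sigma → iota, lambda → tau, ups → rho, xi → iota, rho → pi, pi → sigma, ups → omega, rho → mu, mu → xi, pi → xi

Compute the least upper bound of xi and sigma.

Common upper bounds of {xi, sigma}: iota.
The least among these is iota.

iota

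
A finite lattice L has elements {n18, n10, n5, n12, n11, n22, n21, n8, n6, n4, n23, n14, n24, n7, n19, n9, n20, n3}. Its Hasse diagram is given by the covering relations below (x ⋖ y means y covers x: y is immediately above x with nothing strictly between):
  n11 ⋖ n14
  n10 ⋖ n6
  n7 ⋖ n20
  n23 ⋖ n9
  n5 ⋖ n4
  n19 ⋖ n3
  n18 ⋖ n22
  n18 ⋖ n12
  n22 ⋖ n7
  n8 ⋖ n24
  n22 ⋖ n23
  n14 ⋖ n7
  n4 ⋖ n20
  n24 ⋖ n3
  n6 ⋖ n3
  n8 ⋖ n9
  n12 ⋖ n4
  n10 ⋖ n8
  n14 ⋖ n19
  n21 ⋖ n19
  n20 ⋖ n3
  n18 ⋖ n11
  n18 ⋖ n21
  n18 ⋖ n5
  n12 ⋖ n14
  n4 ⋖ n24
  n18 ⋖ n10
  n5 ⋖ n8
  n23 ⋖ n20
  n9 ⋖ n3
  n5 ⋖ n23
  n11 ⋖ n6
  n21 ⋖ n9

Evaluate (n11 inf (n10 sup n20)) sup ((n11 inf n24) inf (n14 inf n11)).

n11

n10 ∨ n20 = n3
n11 ∧ n3 = n11
n11 ∧ n24 = n18
n14 ∧ n11 = n11
n18 ∧ n11 = n18
n11 ∨ n18 = n11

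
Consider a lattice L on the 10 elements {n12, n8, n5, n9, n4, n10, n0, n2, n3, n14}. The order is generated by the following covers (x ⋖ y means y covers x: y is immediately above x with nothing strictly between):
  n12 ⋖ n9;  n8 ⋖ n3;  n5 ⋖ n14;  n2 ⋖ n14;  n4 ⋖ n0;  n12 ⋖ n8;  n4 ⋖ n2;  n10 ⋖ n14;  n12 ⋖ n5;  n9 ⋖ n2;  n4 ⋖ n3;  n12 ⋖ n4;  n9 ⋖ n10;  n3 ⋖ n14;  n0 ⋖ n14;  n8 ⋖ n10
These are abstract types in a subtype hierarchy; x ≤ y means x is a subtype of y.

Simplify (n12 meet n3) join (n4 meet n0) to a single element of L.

n4

n12 ∧ n3 = n12
n4 ∧ n0 = n4
n12 ∨ n4 = n4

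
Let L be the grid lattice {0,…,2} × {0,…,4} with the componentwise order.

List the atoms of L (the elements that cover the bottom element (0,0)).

The atoms are exactly the elements that cover (0,0): (0,1), (1,0).

(0,1), (1,0)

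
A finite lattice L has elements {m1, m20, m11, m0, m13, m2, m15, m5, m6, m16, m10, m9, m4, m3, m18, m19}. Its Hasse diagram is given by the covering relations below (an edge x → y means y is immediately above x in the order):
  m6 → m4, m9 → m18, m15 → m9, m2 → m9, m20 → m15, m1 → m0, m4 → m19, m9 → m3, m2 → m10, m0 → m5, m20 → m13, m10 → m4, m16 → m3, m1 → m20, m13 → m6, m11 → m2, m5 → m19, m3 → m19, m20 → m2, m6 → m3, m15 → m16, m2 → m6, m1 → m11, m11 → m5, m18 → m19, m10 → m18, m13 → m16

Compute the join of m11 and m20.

Common upper bounds of {m11, m20}: m10, m18, m19, m2, m3, m4, m6, m9.
The least among these is m2.

m2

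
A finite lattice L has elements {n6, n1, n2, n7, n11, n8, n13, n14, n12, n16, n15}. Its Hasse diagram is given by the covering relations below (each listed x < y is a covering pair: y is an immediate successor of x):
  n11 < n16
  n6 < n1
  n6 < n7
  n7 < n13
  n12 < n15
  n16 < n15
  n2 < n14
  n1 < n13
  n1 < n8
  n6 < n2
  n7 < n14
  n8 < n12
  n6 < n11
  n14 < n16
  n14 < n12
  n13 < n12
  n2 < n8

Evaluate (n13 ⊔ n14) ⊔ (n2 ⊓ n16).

n12

n13 ∨ n14 = n12
n2 ∧ n16 = n2
n12 ∨ n2 = n12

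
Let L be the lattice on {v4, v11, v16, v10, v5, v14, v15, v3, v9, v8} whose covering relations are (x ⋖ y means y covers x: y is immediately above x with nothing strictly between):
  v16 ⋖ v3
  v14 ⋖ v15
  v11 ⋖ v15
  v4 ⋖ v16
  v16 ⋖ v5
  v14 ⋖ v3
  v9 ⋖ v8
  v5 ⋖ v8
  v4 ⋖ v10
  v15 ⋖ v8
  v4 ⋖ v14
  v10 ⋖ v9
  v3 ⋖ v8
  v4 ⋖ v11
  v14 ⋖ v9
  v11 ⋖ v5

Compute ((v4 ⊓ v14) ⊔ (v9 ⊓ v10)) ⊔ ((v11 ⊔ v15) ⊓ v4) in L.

v10

v4 ∧ v14 = v4
v9 ∧ v10 = v10
v4 ∨ v10 = v10
v11 ∨ v15 = v15
v15 ∧ v4 = v4
v10 ∨ v4 = v10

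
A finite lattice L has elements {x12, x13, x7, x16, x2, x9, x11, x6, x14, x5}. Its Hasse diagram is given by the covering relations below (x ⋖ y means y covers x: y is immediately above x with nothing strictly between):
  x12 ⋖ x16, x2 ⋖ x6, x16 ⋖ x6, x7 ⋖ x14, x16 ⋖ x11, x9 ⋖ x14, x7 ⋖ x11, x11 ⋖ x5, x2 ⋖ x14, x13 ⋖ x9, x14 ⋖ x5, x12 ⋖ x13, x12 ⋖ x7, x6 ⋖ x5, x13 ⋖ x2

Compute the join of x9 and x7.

Common upper bounds of {x9, x7}: x14, x5.
The least among these is x14.

x14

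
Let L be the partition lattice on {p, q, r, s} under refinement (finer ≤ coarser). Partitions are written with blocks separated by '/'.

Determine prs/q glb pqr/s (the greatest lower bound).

pr/q/s

The meet (common refinement) of prs/q and pqr/s intersects blocks pairwise, giving pr/q/s.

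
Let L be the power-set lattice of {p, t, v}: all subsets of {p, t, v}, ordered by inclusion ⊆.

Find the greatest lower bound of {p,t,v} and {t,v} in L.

{t,v}

Common lower bounds of {{p,t,v}, {t,v}}: {t,v}, {t}, {v}, {}.
The greatest among these is {t,v}.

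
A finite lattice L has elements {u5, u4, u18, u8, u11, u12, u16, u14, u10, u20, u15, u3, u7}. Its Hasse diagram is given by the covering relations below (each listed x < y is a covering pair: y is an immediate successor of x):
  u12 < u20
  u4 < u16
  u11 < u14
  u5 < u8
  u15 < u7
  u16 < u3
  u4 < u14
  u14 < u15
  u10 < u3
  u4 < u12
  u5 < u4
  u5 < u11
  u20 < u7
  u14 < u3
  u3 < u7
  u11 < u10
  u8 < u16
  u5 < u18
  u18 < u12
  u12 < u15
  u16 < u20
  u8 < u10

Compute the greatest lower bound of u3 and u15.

Common lower bounds of {u3, u15}: u11, u14, u4, u5.
The greatest among these is u14.

u14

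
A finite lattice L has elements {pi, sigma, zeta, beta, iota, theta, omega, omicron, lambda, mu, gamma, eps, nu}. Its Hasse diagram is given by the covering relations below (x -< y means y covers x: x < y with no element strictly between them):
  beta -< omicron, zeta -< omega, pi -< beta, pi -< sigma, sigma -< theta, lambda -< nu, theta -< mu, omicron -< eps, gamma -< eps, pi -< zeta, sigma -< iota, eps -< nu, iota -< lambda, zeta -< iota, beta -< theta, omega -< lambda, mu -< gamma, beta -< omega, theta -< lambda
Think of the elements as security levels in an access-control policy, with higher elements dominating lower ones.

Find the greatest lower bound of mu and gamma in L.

mu

Common lower bounds of {mu, gamma}: beta, mu, pi, sigma, theta.
The greatest among these is mu.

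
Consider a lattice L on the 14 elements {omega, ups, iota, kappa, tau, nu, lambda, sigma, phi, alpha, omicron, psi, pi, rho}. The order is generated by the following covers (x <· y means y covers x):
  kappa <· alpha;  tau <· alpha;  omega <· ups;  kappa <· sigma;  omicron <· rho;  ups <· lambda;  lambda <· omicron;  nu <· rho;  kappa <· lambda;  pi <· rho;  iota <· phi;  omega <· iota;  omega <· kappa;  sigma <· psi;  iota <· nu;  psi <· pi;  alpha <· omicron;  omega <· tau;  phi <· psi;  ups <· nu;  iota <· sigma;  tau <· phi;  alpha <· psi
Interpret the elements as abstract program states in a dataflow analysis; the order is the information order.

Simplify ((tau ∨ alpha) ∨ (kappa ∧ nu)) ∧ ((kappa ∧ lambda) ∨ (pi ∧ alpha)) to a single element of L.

alpha

tau ∨ alpha = alpha
kappa ∧ nu = omega
alpha ∨ omega = alpha
kappa ∧ lambda = kappa
pi ∧ alpha = alpha
kappa ∨ alpha = alpha
alpha ∧ alpha = alpha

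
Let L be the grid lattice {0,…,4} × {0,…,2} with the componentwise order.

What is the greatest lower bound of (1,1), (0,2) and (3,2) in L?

(0,1)

Common lower bounds of {(1,1), (0,2), (3,2)}: (0,0), (0,1).
The greatest among these is (0,1).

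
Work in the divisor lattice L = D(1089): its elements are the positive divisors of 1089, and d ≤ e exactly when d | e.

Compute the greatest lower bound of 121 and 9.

1

Common lower bounds of {121, 9}: 1.
The greatest among these is 1.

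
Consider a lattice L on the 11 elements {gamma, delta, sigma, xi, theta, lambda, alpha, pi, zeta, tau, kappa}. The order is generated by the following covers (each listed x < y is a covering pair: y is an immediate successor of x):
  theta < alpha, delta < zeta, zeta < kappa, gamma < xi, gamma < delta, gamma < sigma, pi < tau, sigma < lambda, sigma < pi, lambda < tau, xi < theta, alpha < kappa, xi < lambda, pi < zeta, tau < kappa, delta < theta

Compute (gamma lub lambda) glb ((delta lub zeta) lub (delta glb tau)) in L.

gamma ∨ lambda = lambda
delta ∨ zeta = zeta
delta ∧ tau = gamma
zeta ∨ gamma = zeta
lambda ∧ zeta = sigma

sigma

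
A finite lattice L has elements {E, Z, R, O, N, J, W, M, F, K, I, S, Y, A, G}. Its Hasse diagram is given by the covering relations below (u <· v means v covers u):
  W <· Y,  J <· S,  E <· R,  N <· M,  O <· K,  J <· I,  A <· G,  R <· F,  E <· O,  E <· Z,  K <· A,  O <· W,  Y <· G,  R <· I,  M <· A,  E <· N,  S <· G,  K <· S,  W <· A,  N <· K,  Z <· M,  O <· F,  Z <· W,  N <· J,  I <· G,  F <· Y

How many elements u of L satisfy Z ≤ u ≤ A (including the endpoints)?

4

The interval [Z, A] = {A, M, W, Z}, which has 4 elements.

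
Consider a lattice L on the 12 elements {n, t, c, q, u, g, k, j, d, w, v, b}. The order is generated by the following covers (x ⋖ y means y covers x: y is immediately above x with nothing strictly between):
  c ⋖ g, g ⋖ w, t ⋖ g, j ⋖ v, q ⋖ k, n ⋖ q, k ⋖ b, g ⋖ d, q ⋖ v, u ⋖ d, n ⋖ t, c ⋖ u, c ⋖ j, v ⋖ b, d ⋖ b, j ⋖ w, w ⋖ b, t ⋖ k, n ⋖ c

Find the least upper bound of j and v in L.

Common upper bounds of {j, v}: b, v.
The least among these is v.

v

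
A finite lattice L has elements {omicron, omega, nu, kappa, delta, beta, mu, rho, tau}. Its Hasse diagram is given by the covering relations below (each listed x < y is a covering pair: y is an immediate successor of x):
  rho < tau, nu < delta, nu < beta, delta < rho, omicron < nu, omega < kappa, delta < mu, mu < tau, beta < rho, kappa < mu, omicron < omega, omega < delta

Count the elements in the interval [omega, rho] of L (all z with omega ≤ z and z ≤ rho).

The interval [omega, rho] = {delta, omega, rho}, which has 3 elements.

3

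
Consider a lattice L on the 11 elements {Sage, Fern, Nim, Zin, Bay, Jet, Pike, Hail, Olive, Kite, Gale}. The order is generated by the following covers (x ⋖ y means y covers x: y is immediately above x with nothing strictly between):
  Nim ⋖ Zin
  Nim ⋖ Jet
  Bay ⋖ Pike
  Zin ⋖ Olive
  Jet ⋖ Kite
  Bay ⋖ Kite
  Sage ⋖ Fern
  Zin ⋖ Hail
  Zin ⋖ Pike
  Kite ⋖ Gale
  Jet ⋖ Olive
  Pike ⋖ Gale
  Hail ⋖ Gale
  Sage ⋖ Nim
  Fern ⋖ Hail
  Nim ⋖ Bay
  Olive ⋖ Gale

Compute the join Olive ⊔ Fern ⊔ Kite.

Gale

Common upper bounds of {Olive, Fern, Kite}: Gale.
The least among these is Gale.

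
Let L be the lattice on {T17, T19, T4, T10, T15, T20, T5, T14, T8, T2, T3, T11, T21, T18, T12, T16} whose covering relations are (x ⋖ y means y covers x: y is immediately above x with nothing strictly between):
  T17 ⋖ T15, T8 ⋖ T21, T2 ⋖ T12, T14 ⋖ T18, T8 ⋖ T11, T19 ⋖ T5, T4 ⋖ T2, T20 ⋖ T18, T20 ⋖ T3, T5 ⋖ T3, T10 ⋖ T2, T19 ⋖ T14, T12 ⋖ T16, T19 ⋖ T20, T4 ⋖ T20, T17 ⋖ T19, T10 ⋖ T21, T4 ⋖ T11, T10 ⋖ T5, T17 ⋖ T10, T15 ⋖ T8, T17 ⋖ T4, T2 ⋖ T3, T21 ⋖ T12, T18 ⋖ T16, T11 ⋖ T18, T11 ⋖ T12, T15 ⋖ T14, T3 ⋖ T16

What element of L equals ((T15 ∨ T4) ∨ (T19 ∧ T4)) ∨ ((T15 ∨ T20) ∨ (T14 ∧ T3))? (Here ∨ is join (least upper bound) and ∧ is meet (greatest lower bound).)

T18

T15 ∨ T4 = T11
T19 ∧ T4 = T17
T11 ∨ T17 = T11
T15 ∨ T20 = T18
T14 ∧ T3 = T19
T18 ∨ T19 = T18
T11 ∨ T18 = T18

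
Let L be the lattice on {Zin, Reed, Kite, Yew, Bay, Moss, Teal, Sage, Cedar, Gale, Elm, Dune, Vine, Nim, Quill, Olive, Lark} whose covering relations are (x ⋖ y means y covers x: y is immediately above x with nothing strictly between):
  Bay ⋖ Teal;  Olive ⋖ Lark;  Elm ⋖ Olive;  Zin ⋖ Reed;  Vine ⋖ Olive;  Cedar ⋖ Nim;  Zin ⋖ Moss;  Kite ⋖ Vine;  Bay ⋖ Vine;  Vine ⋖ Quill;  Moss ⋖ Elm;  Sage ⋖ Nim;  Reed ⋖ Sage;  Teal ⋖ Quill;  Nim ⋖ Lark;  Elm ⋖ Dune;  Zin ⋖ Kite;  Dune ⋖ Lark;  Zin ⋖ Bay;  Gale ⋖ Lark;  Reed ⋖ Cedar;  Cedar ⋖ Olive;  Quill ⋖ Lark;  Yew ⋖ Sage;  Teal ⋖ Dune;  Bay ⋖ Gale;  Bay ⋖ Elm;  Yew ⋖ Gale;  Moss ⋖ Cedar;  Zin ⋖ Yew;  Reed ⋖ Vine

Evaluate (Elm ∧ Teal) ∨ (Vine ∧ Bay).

Elm ∧ Teal = Bay
Vine ∧ Bay = Bay
Bay ∨ Bay = Bay

Bay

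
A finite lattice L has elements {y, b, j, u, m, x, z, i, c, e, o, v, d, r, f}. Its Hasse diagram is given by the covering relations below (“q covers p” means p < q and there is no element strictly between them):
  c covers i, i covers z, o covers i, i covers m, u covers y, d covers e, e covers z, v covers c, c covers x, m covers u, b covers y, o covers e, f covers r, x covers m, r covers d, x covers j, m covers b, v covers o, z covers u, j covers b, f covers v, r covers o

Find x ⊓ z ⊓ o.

Common lower bounds of {x, z, o}: u, y.
The greatest among these is u.

u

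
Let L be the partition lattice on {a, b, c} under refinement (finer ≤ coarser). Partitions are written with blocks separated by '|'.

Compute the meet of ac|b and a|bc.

The meet (common refinement) of ac|b and a|bc intersects blocks pairwise, giving a|b|c.

a|b|c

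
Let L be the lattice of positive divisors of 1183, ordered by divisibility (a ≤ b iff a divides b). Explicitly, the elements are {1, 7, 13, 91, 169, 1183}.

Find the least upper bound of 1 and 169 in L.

169

In the divisibility order, the join is the least common multiple: lcm(1, 169) = 169.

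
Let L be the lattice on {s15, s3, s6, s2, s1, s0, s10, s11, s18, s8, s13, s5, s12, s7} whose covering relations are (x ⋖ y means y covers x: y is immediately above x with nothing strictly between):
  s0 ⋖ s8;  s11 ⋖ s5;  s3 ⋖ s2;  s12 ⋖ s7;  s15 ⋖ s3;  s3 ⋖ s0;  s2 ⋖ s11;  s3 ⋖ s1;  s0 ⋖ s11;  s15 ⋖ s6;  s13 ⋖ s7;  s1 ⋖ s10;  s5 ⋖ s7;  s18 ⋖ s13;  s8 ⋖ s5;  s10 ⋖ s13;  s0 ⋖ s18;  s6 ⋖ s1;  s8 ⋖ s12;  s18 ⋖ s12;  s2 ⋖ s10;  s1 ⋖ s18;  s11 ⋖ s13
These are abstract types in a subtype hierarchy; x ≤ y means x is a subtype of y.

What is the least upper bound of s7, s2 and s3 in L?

Common upper bounds of {s7, s2, s3}: s7.
The least among these is s7.

s7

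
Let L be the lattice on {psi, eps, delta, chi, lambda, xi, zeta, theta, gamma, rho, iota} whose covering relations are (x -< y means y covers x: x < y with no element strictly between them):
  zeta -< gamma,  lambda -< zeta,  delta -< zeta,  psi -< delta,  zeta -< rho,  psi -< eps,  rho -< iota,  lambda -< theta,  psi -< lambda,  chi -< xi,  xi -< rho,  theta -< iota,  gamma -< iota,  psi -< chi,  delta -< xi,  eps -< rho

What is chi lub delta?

xi

Common upper bounds of {chi, delta}: iota, rho, xi.
The least among these is xi.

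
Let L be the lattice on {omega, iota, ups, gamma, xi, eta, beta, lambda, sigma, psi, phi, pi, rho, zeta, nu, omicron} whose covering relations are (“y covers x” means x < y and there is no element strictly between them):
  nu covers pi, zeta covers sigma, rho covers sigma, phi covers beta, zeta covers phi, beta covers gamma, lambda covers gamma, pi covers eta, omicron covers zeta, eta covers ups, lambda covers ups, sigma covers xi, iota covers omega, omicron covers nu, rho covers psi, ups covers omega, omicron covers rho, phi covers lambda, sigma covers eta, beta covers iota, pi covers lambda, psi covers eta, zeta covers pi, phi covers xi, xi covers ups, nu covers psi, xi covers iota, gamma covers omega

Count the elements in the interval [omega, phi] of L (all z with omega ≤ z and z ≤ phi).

The interval [omega, phi] = {beta, gamma, iota, lambda, omega, phi, ups, xi}, which has 8 elements.

8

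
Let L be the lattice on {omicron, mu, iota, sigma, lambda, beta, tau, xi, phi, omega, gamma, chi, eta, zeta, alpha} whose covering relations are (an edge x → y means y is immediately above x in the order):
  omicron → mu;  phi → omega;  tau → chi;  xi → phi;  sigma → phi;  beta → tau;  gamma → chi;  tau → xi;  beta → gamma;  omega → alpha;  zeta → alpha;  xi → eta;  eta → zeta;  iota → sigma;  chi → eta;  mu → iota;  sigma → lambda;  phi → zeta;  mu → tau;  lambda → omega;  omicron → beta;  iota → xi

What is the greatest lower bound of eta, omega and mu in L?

Common lower bounds of {eta, omega, mu}: mu, omicron.
The greatest among these is mu.

mu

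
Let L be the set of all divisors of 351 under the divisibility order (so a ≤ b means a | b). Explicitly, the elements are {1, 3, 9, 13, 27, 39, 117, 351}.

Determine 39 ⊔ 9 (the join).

Common upper bounds of {39, 9}: 117, 351.
The least among these is 117.

117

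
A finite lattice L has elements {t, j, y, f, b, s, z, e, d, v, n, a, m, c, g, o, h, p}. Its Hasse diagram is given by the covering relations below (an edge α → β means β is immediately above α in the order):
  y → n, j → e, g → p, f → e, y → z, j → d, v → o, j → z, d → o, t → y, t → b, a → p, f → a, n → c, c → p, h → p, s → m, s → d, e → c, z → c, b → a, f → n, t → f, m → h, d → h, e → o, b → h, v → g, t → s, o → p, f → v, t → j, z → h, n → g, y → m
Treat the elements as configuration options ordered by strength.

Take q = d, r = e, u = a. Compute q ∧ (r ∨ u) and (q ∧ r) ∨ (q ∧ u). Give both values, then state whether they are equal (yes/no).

d; j; no

r ∨ u = p, so q ∧ (r ∨ u) = d ∧ p = d.
q ∧ r = j and q ∧ u = t, so (q ∧ r) ∨ (q ∧ u) = j ∨ t = j.
Equal: no.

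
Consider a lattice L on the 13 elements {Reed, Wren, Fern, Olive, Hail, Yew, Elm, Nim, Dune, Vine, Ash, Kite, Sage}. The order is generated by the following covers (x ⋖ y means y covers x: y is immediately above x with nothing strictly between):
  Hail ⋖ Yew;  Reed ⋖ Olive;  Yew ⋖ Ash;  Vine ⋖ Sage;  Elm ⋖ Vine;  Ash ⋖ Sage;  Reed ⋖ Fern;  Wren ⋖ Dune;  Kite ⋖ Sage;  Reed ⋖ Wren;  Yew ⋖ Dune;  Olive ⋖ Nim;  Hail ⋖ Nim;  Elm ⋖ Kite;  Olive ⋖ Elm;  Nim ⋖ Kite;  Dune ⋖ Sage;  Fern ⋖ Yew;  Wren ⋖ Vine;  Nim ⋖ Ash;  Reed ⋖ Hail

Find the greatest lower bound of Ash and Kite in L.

Common lower bounds of {Ash, Kite}: Hail, Nim, Olive, Reed.
The greatest among these is Nim.

Nim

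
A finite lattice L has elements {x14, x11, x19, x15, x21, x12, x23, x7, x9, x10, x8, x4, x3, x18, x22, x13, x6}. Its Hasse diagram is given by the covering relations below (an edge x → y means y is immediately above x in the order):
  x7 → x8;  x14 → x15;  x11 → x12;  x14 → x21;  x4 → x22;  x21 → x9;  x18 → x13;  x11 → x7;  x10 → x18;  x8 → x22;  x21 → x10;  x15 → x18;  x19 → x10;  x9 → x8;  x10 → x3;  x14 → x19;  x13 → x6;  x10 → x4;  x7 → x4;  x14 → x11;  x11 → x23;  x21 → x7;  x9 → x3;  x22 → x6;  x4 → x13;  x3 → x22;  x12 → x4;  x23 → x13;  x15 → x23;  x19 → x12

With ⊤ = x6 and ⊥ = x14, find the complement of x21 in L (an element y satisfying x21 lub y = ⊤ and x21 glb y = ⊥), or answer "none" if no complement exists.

For every candidate y, either x21 ∨ y ≠ x6 or x21 ∧ y ≠ x14; no complement exists.

none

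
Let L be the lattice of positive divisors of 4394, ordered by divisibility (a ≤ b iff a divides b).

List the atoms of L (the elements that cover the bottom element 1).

13, 2

The atoms are exactly the elements that cover 1: 13, 2.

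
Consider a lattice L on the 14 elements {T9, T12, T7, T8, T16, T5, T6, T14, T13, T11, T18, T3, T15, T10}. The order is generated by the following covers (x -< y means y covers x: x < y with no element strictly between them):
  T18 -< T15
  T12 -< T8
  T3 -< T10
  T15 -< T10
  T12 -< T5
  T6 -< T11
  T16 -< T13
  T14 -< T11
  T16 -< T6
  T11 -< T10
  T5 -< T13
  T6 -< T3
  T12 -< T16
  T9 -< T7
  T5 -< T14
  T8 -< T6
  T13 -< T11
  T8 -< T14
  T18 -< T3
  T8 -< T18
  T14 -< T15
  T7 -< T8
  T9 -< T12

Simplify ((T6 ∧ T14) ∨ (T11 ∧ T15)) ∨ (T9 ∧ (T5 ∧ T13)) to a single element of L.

T6 ∧ T14 = T8
T11 ∧ T15 = T14
T8 ∨ T14 = T14
T5 ∧ T13 = T5
T9 ∧ T5 = T9
T14 ∨ T9 = T14

T14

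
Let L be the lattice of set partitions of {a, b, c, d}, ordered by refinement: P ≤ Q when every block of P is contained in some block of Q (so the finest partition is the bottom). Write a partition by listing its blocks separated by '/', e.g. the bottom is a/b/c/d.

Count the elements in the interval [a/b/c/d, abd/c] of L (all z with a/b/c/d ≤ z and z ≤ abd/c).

5

The interval [a/b/c/d, abd/c] = {a/b/c/d, a/bd/c, ab/c/d, abd/c, ad/b/c}, which has 5 elements.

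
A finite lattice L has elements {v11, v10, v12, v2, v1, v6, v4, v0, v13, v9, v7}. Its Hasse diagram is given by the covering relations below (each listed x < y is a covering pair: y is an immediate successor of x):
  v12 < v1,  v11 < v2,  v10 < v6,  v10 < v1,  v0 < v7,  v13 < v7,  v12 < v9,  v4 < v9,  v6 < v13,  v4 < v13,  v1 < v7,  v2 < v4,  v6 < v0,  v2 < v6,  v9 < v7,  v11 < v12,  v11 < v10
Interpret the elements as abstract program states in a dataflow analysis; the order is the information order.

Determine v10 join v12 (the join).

v1

Common upper bounds of {v10, v12}: v1, v7.
The least among these is v1.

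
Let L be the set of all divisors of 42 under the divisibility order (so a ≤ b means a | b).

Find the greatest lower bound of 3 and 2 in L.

1

Common lower bounds of {3, 2}: 1.
The greatest among these is 1.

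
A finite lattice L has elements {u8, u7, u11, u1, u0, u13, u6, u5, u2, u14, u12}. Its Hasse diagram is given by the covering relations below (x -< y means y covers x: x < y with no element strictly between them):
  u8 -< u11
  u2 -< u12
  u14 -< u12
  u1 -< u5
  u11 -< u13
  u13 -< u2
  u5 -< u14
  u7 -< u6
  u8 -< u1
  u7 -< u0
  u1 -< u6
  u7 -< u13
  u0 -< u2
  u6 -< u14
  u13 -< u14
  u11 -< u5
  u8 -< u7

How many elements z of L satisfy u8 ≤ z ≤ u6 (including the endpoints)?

The interval [u8, u6] = {u1, u6, u7, u8}, which has 4 elements.

4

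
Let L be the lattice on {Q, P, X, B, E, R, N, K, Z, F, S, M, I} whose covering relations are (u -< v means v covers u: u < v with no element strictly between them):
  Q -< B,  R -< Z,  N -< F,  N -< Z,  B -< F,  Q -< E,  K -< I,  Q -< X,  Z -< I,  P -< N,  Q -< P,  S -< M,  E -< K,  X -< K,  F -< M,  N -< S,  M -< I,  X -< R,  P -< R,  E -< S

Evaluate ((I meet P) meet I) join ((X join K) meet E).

S

I ∧ P = P
P ∧ I = P
X ∨ K = K
K ∧ E = E
P ∨ E = S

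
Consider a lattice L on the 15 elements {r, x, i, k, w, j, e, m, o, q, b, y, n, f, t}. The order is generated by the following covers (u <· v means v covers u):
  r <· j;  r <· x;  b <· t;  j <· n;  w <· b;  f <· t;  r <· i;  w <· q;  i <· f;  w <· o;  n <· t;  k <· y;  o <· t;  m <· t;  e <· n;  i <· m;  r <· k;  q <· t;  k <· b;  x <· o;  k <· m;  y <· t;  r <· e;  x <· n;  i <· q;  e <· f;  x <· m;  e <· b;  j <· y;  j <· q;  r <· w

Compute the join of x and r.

Common upper bounds of {x, r}: m, n, o, t, x.
The least among these is x.

x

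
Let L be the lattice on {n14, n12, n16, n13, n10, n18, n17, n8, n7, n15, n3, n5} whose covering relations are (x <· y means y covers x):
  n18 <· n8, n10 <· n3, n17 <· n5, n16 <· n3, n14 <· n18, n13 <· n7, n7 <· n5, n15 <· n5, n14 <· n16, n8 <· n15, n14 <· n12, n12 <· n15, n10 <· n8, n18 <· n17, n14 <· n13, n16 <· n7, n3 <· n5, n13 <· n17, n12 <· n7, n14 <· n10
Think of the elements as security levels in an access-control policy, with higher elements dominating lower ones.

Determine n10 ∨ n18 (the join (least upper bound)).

n8

Common upper bounds of {n10, n18}: n15, n5, n8.
The least among these is n8.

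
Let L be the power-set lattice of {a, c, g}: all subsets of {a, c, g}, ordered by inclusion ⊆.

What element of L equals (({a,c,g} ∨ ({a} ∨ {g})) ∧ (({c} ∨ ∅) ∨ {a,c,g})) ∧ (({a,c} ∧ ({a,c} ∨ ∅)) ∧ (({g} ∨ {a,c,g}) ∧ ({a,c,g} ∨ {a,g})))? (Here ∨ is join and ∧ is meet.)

{a,c}

{a} ∨ {g} = {a,g}
{a,c,g} ∨ {a,g} = {a,c,g}
{c} ∨ ∅ = {c}
{c} ∨ {a,c,g} = {a,c,g}
{a,c,g} ∧ {a,c,g} = {a,c,g}
{a,c} ∨ ∅ = {a,c}
{a,c} ∧ {a,c} = {a,c}
{g} ∨ {a,c,g} = {a,c,g}
{a,c,g} ∨ {a,g} = {a,c,g}
{a,c,g} ∧ {a,c,g} = {a,c,g}
{a,c} ∧ {a,c,g} = {a,c}
{a,c,g} ∧ {a,c} = {a,c}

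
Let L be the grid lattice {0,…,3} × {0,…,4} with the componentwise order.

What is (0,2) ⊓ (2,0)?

(0,0)

Common lower bounds of {(0,2), (2,0)}: (0,0).
The greatest among these is (0,0).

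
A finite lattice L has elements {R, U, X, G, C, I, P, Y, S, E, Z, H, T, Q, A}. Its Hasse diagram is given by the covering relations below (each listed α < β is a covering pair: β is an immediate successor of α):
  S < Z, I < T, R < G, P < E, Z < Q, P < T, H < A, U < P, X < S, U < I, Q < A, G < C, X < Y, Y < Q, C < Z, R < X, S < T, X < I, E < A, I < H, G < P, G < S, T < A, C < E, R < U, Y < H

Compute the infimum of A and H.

Common lower bounds of {A, H}: H, I, R, U, X, Y.
The greatest among these is H.

H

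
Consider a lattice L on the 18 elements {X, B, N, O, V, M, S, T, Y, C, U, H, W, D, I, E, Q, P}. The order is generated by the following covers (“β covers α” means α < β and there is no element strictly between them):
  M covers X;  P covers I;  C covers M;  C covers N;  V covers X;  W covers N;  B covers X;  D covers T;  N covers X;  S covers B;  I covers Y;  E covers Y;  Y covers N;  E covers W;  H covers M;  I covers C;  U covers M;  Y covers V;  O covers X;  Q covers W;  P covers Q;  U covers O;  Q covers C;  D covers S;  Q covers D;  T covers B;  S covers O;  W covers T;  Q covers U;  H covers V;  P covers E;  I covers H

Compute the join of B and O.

S

Common upper bounds of {B, O}: D, P, Q, S.
The least among these is S.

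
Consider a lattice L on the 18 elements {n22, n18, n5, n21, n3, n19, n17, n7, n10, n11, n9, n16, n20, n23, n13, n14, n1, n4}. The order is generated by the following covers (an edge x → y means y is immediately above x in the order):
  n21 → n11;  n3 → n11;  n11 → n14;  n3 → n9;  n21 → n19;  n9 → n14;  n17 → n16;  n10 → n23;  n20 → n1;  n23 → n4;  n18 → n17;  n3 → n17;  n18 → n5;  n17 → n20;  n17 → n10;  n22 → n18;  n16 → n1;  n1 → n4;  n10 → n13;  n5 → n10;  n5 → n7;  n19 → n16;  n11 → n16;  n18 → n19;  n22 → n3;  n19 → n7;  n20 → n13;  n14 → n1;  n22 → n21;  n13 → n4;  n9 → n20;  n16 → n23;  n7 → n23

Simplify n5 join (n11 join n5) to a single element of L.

n11 ∨ n5 = n23
n5 ∨ n23 = n23

n23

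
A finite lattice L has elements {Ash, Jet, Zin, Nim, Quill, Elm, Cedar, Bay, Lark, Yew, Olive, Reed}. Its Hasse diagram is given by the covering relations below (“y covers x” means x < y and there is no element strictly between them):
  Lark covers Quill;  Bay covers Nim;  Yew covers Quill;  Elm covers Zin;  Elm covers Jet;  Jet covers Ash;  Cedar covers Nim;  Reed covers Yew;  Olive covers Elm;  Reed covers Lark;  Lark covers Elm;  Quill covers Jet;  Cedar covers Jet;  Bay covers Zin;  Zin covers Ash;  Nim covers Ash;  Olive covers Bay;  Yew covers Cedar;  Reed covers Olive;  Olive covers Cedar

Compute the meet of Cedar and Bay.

Nim

Common lower bounds of {Cedar, Bay}: Ash, Nim.
The greatest among these is Nim.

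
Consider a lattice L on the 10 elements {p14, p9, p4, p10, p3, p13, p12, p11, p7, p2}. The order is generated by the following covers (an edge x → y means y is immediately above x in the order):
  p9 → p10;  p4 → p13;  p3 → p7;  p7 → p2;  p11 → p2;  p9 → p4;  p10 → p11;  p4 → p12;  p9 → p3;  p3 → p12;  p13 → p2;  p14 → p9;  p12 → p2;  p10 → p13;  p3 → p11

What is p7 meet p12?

p3

Common lower bounds of {p7, p12}: p14, p3, p9.
The greatest among these is p3.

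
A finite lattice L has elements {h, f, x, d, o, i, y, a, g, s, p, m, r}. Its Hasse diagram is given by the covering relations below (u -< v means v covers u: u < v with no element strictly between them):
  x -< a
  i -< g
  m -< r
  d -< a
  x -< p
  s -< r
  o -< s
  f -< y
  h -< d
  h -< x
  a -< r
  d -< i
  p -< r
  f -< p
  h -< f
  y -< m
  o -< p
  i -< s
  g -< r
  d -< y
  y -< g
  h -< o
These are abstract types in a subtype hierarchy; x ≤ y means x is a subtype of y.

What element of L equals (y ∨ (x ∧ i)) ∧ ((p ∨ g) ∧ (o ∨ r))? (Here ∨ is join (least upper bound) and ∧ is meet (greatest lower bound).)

x ∧ i = h
y ∨ h = y
p ∨ g = r
o ∨ r = r
r ∧ r = r
y ∧ r = y

y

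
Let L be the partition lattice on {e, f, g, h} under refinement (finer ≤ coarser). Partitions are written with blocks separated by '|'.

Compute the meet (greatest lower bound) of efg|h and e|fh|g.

The meet (common refinement) of efg|h and e|fh|g intersects blocks pairwise, giving e|f|g|h.

e|f|g|h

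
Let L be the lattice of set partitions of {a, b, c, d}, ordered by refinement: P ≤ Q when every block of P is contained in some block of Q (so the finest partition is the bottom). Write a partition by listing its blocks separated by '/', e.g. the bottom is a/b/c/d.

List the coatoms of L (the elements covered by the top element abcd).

a/bcd, ab/cd, abc/d, abd/c, ac/bd, acd/b, ad/bc

The coatoms are exactly the elements covered by abcd: a/bcd, ab/cd, abc/d, abd/c, ac/bd, acd/b, ad/bc.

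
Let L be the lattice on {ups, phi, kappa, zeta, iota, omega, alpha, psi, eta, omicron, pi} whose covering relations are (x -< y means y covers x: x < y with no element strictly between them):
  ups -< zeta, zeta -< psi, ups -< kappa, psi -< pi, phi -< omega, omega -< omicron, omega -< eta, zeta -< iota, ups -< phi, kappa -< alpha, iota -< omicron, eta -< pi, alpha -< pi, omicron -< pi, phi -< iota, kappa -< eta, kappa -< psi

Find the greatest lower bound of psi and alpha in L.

Common lower bounds of {psi, alpha}: kappa, ups.
The greatest among these is kappa.

kappa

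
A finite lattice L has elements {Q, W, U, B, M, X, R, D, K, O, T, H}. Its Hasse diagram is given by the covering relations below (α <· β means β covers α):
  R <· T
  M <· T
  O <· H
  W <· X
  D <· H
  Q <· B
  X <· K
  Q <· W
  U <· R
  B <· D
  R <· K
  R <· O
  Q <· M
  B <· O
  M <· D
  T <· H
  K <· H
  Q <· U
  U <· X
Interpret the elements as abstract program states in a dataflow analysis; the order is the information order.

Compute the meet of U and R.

U

Common lower bounds of {U, R}: Q, U.
The greatest among these is U.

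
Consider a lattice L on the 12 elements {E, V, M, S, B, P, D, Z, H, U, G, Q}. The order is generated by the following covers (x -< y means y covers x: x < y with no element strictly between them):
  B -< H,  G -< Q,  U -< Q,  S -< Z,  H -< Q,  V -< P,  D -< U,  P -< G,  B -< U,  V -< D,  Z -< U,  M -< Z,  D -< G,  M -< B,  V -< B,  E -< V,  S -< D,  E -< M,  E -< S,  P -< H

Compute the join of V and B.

B

Common upper bounds of {V, B}: B, H, Q, U.
The least among these is B.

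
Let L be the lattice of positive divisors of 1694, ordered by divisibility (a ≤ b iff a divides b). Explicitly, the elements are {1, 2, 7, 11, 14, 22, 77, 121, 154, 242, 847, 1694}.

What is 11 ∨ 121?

121

In the divisibility order, the join is the least common multiple: lcm(11, 121) = 121.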